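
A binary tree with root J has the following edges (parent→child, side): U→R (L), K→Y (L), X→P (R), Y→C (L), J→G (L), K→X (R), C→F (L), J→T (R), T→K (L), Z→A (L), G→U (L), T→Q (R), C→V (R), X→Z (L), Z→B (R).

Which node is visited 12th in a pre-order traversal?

Pre-order visits the node, then its left subtree, then its right subtree.
Visit J.
At J: go left to G.
  Visit G.
  At G: go left to U.
    Visit U.
    At U: go left to R.
      R is a leaf — visit R.
    At U: no right child.
  At G: no right child.
At J: go right to T.
  Visit T.
  At T: go left to K.
    Visit K.
    At K: go left to Y.
      Visit Y.
      At Y: go left to C.
        Visit C.
        At C: go left to F.
          F is a leaf — visit F.
        At C: go right to V.
          V is a leaf — visit V.
      At Y: no right child.
    At K: go right to X.
      Visit X.
      At X: go left to Z.
        Visit Z.
        At Z: go left to A.
          A is a leaf — visit A.
        At Z: go right to B.
          B is a leaf — visit B.
      At X: go right to P.
        P is a leaf — visit P.
  At T: go right to Q.
    Q is a leaf — visit Q.
Full pre-order sequence: J, G, U, R, T, K, Y, C, F, V, X, Z, A, B, P, Q.

Z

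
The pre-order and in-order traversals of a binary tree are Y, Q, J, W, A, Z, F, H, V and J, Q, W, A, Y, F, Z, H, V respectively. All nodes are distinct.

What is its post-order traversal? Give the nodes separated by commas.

The first element of pre-order is the root; it splits in-order into left and right subtrees.
Root Y: left subtree has 4 nodes {J, Q, W, A}, right has 4 {F, Z, H, V}.
  Root Q: left subtree has 1 node {J}, right has 2 {W, A}.
    Root W: left subtree has 0 nodes { }, right has 1 {A}.
  Root Z: left subtree has 1 node {F}, right has 2 {H, V}.
    Root H: left subtree has 0 nodes { }, right has 1 {V}.

J, A, W, Q, F, V, H, Z, Y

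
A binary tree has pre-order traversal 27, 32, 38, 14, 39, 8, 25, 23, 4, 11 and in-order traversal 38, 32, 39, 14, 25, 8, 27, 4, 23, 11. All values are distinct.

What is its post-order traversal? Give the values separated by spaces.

The first element of pre-order is the root; it splits in-order into left and right subtrees.
Root 27: left subtree has 6 nodes {38, 32, 39, 14, 25, 8}, right has 3 {4, 23, 11}.
  Root 32: left subtree has 1 node {38}, right has 4 {39, 14, 25, 8}.
    Root 14: left subtree has 1 node {39}, right has 2 {25, 8}.
      Root 8: left subtree has 1 node {25}, right has 0 { }.
  Root 23: left subtree has 1 node {4}, right has 1 {11}.

38 39 25 8 14 32 4 11 23 27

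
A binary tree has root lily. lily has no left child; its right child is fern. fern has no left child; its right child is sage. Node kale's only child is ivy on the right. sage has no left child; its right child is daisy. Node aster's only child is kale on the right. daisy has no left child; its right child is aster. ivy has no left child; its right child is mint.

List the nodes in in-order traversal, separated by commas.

lily, fern, sage, daisy, aster, kale, ivy, mint

In-order visits the left subtree, then the node, then the right subtree.
At lily: no left child.
Visit lily.
At lily: go right to fern.
  At fern: no left child.
  Visit fern.
  At fern: go right to sage.
    At sage: no left child.
    Visit sage.
    At sage: go right to daisy.
      At daisy: no left child.
      Visit daisy.
      At daisy: go right to aster.
        At aster: no left child.
        Visit aster.
        At aster: go right to kale.
          At kale: no left child.
          Visit kale.
          At kale: go right to ivy.
            At ivy: no left child.
            Visit ivy.
            At ivy: go right to mint.
              mint is a leaf — visit mint.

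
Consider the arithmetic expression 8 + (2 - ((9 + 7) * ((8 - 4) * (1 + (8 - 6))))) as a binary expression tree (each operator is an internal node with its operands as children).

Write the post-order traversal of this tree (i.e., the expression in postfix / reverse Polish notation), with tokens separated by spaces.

Post-order on an expression tree gives postfix notation: for each operator, emit left operand, right operand, then the operator.

8 2 9 7 + 8 4 - 1 8 6 - + * * - +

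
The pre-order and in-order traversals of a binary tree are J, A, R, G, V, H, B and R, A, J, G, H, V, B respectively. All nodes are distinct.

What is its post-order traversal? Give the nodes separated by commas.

R, A, H, B, V, G, J

The first element of pre-order is the root; it splits in-order into left and right subtrees.
Root J: left subtree has 2 nodes {R, A}, right has 4 {G, H, V, B}.
  Root A: left subtree has 1 node {R}, right has 0 { }.
  Root G: left subtree has 0 nodes { }, right has 3 {H, V, B}.
    Root V: left subtree has 1 node {H}, right has 1 {B}.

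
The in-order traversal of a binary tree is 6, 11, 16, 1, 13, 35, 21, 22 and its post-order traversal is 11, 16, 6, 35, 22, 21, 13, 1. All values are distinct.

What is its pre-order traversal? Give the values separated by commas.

1, 6, 16, 11, 13, 21, 35, 22

The last element of post-order is the root; it splits in-order into left and right subtrees.
Root 1: left subtree has 3 nodes {6, 11, 16}, right has 4 {13, 35, 21, 22}.
  Root 6: left subtree has 0 nodes { }, right has 2 {11, 16}.
    Root 16: left subtree has 1 node {11}, right has 0 { }.
  Root 13: left subtree has 0 nodes { }, right has 3 {35, 21, 22}.
    Root 21: left subtree has 1 node {35}, right has 1 {22}.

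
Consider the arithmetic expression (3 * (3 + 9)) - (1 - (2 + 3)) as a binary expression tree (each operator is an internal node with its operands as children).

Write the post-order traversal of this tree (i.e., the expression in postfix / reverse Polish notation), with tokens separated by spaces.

Post-order on an expression tree gives postfix notation: for each operator, emit left operand, right operand, then the operator.

3 3 9 + * 1 2 3 + - -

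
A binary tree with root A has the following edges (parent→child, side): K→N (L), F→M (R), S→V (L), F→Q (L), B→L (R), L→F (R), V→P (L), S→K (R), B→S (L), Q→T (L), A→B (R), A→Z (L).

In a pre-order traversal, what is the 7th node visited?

Pre-order visits the node, then its left subtree, then its right subtree.
Visit A.
At A: go left to Z.
  Z is a leaf — visit Z.
At A: go right to B.
  Visit B.
  At B: go left to S.
    Visit S.
    At S: go left to V.
      Visit V.
      At V: go left to P.
        P is a leaf — visit P.
      At V: no right child.
    At S: go right to K.
      Visit K.
      At K: go left to N.
        N is a leaf — visit N.
      At K: no right child.
  At B: go right to L.
    Visit L.
    At L: no left child.
    At L: go right to F.
      Visit F.
      At F: go left to Q.
        Visit Q.
        At Q: go left to T.
          T is a leaf — visit T.
        At Q: no right child.
      At F: go right to M.
        M is a leaf — visit M.
Full pre-order sequence: A, Z, B, S, V, P, K, N, L, F, Q, T, M.

K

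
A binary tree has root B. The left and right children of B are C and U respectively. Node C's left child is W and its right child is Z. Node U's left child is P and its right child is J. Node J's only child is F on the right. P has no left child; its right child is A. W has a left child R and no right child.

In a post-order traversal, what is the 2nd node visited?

Post-order visits the left subtree, then the right subtree, then the node.
At B: go left to C.
  At C: go left to W.
    At W: go left to R.
      R is a leaf — visit R.
    At W: no right child.
    Visit W.
  At C: go right to Z.
    Z is a leaf — visit Z.
  Visit C.
At B: go right to U.
  At U: go left to P.
    At P: no left child.
    At P: go right to A.
      A is a leaf — visit A.
    Visit P.
  At U: go right to J.
    At J: no left child.
    At J: go right to F.
      F is a leaf — visit F.
    Visit J.
  Visit U.
Visit B.
Full post-order sequence: R, W, Z, C, A, P, F, J, U, B.

W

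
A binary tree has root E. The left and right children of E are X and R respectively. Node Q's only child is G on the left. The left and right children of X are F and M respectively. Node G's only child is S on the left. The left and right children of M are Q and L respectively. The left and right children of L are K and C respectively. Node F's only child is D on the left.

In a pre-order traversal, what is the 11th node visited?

C

Pre-order visits the node, then its left subtree, then its right subtree.
Visit E.
At E: go left to X.
  Visit X.
  At X: go left to F.
    Visit F.
    At F: go left to D.
      D is a leaf — visit D.
    At F: no right child.
  At X: go right to M.
    Visit M.
    At M: go left to Q.
      Visit Q.
      At Q: go left to G.
        Visit G.
        At G: go left to S.
          S is a leaf — visit S.
        At G: no right child.
      At Q: no right child.
    At M: go right to L.
      Visit L.
      At L: go left to K.
        K is a leaf — visit K.
      At L: go right to C.
        C is a leaf — visit C.
At E: go right to R.
  R is a leaf — visit R.
Full pre-order sequence: E, X, F, D, M, Q, G, S, L, K, C, R.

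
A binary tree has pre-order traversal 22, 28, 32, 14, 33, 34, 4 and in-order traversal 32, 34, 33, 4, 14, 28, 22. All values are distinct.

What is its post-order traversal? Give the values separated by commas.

34, 4, 33, 14, 32, 28, 22

The first element of pre-order is the root; it splits in-order into left and right subtrees.
Root 22: left subtree has 6 nodes {32, 34, 33, 4, 14, 28}, right has 0 { }.
  Root 28: left subtree has 5 nodes {32, 34, 33, 4, 14}, right has 0 { }.
    Root 32: left subtree has 0 nodes { }, right has 4 {34, 33, 4, 14}.
      Root 14: left subtree has 3 nodes {34, 33, 4}, right has 0 { }.
        Root 33: left subtree has 1 node {34}, right has 1 {4}.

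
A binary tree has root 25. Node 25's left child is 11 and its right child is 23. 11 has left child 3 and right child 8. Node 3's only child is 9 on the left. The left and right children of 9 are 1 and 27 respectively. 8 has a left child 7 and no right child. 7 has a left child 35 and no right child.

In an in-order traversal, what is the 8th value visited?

8

In-order visits the left subtree, then the node, then the right subtree.
At 25: go left to 11.
  At 11: go left to 3.
    At 3: go left to 9.
      At 9: go left to 1.
        1 is a leaf — visit 1.
      Visit 9.
      At 9: go right to 27.
        27 is a leaf — visit 27.
    Visit 3.
    At 3: no right child.
  Visit 11.
  At 11: go right to 8.
    At 8: go left to 7.
      At 7: go left to 35.
        35 is a leaf — visit 35.
      Visit 7.
      At 7: no right child.
    Visit 8.
    At 8: no right child.
Visit 25.
At 25: go right to 23.
  23 is a leaf — visit 23.
Full in-order sequence: 1, 9, 27, 3, 11, 35, 7, 8, 25, 23.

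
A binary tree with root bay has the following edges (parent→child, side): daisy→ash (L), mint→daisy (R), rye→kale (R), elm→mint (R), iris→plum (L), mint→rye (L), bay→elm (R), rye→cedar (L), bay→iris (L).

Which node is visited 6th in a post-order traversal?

ash

Post-order visits the left subtree, then the right subtree, then the node.
At bay: go left to iris.
  At iris: go left to plum.
    plum is a leaf — visit plum.
  At iris: no right child.
  Visit iris.
At bay: go right to elm.
  At elm: no left child.
  At elm: go right to mint.
    At mint: go left to rye.
      At rye: go left to cedar.
        cedar is a leaf — visit cedar.
      At rye: go right to kale.
        kale is a leaf — visit kale.
      Visit rye.
    At mint: go right to daisy.
      At daisy: go left to ash.
        ash is a leaf — visit ash.
      At daisy: no right child.
      Visit daisy.
    Visit mint.
  Visit elm.
Visit bay.
Full post-order sequence: plum, iris, cedar, kale, rye, ash, daisy, mint, elm, bay.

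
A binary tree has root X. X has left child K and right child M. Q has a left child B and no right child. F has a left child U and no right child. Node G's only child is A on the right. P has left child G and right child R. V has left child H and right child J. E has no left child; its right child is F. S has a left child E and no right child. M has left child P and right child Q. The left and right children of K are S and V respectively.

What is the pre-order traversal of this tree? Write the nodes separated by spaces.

Pre-order visits the node, then its left subtree, then its right subtree.
Visit X.
At X: go left to K.
  Visit K.
  At K: go left to S.
    Visit S.
    At S: go left to E.
      Visit E.
      At E: no left child.
      At E: go right to F.
        Visit F.
        At F: go left to U.
          U is a leaf — visit U.
        At F: no right child.
    At S: no right child.
  At K: go right to V.
    Visit V.
    At V: go left to H.
      H is a leaf — visit H.
    At V: go right to J.
      J is a leaf — visit J.
At X: go right to M.
  Visit M.
  At M: go left to P.
    Visit P.
    At P: go left to G.
      Visit G.
      At G: no left child.
      At G: go right to A.
        A is a leaf — visit A.
    At P: go right to R.
      R is a leaf — visit R.
  At M: go right to Q.
    Visit Q.
    At Q: go left to B.
      B is a leaf — visit B.
    At Q: no right child.

X K S E F U V H J M P G A R Q B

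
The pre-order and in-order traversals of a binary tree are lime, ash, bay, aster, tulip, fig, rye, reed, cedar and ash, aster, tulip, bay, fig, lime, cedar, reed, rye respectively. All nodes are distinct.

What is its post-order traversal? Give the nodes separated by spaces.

The first element of pre-order is the root; it splits in-order into left and right subtrees.
Root lime: left subtree has 5 nodes {ash, aster, tulip, bay, fig}, right has 3 {cedar, reed, rye}.
  Root ash: left subtree has 0 nodes { }, right has 4 {aster, tulip, bay, fig}.
    Root bay: left subtree has 2 nodes {aster, tulip}, right has 1 {fig}.
      Root aster: left subtree has 0 nodes { }, right has 1 {tulip}.
  Root rye: left subtree has 2 nodes {cedar, reed}, right has 0 { }.
    Root reed: left subtree has 1 node {cedar}, right has 0 { }.

tulip aster fig bay ash cedar reed rye lime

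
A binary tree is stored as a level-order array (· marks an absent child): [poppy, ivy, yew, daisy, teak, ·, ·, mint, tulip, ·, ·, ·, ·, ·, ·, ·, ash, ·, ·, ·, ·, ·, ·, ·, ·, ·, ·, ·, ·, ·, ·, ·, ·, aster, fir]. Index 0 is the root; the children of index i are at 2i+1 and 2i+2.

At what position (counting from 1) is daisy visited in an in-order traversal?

In-order visits the left subtree, then the node, then the right subtree.
At poppy: go left to ivy.
  At ivy: go left to daisy.
    At daisy: go left to mint.
      At mint: no left child.
      Visit mint.
      At mint: go right to ash.
        At ash: go left to aster.
          aster is a leaf — visit aster.
        Visit ash.
        At ash: go right to fir.
          fir is a leaf — visit fir.
    Visit daisy.
    At daisy: go right to tulip.
      tulip is a leaf — visit tulip.
  Visit ivy.
  At ivy: go right to teak.
    teak is a leaf — visit teak.
Visit poppy.
At poppy: go right to yew.
  yew is a leaf — visit yew.
Full in-order sequence: mint, aster, ash, fir, daisy, tulip, ivy, teak, poppy, yew.

5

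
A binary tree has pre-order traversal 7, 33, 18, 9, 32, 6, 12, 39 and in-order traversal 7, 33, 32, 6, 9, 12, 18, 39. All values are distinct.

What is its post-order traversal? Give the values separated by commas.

6, 32, 12, 9, 39, 18, 33, 7

The first element of pre-order is the root; it splits in-order into left and right subtrees.
Root 7: left subtree has 0 nodes { }, right has 7 {33, 32, 6, 9, 12, 18, 39}.
  Root 33: left subtree has 0 nodes { }, right has 6 {32, 6, 9, 12, 18, 39}.
    Root 18: left subtree has 4 nodes {32, 6, 9, 12}, right has 1 {39}.
      Root 9: left subtree has 2 nodes {32, 6}, right has 1 {12}.
        Root 32: left subtree has 0 nodes { }, right has 1 {6}.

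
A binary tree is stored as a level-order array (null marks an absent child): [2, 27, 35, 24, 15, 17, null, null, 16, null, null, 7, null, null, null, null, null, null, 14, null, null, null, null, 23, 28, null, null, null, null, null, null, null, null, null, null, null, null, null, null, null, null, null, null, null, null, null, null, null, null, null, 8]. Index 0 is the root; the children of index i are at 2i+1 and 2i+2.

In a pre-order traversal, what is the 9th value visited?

7

Pre-order visits the node, then its left subtree, then its right subtree.
Visit 2.
At 2: go left to 27.
  Visit 27.
  At 27: go left to 24.
    Visit 24.
    At 24: no left child.
    At 24: go right to 16.
      Visit 16.
      At 16: no left child.
      At 16: go right to 14.
        14 is a leaf — visit 14.
  At 27: go right to 15.
    15 is a leaf — visit 15.
At 2: go right to 35.
  Visit 35.
  At 35: go left to 17.
    Visit 17.
    At 17: go left to 7.
      Visit 7.
      At 7: go left to 23.
        23 is a leaf — visit 23.
      At 7: go right to 28.
        Visit 28.
        At 28: no left child.
        At 28: go right to 8.
          8 is a leaf — visit 8.
    At 17: no right child.
  At 35: no right child.
Full pre-order sequence: 2, 27, 24, 16, 14, 15, 35, 17, 7, 23, 28, 8.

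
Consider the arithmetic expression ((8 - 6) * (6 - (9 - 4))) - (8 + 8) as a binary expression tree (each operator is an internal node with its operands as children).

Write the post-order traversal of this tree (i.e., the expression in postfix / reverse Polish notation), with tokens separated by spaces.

8 6 - 6 9 4 - - * 8 8 + -

Post-order on an expression tree gives postfix notation: for each operator, emit left operand, right operand, then the operator.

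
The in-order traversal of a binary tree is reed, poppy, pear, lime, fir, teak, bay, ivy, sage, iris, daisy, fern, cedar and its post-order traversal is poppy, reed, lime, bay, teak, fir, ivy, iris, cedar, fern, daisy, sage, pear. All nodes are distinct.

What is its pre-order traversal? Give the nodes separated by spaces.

pear reed poppy sage ivy fir lime teak bay daisy iris fern cedar

The last element of post-order is the root; it splits in-order into left and right subtrees.
Root pear: left subtree has 2 nodes {reed, poppy}, right has 10 {lime, fir, teak, bay, ivy, sage, iris, daisy, fern, cedar}.
  Root reed: left subtree has 0 nodes { }, right has 1 {poppy}.
  Root sage: left subtree has 5 nodes {lime, fir, teak, bay, ivy}, right has 4 {iris, daisy, fern, cedar}.
    Root ivy: left subtree has 4 nodes {lime, fir, teak, bay}, right has 0 { }.
      Root fir: left subtree has 1 node {lime}, right has 2 {teak, bay}.
        Root teak: left subtree has 0 nodes { }, right has 1 {bay}.
    Root daisy: left subtree has 1 node {iris}, right has 2 {fern, cedar}.
      Root fern: left subtree has 0 nodes { }, right has 1 {cedar}.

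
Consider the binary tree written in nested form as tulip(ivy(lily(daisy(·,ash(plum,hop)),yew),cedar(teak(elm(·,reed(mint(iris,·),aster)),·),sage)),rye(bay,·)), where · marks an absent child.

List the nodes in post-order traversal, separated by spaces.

Post-order visits the left subtree, then the right subtree, then the node.
At tulip: go left to ivy.
  At ivy: go left to lily.
    At lily: go left to daisy.
      At daisy: no left child.
      At daisy: go right to ash.
        At ash: go left to plum.
          plum is a leaf — visit plum.
        At ash: go right to hop.
          hop is a leaf — visit hop.
        Visit ash.
      Visit daisy.
    At lily: go right to yew.
      yew is a leaf — visit yew.
    Visit lily.
  At ivy: go right to cedar.
    At cedar: go left to teak.
      At teak: go left to elm.
        At elm: no left child.
        At elm: go right to reed.
          At reed: go left to mint.
            At mint: go left to iris.
              iris is a leaf — visit iris.
            At mint: no right child.
            Visit mint.
          At reed: go right to aster.
            aster is a leaf — visit aster.
          Visit reed.
        Visit elm.
      At teak: no right child.
      Visit teak.
    At cedar: go right to sage.
      sage is a leaf — visit sage.
    Visit cedar.
  Visit ivy.
At tulip: go right to rye.
  At rye: go left to bay.
    bay is a leaf — visit bay.
  At rye: no right child.
  Visit rye.
Visit tulip.

plum hop ash daisy yew lily iris mint aster reed elm teak sage cedar ivy bay rye tulip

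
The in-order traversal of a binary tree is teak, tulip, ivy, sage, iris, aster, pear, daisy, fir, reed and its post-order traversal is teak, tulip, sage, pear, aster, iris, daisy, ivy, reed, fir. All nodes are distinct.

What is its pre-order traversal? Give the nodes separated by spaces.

fir ivy tulip teak daisy iris sage aster pear reed

The last element of post-order is the root; it splits in-order into left and right subtrees.
Root fir: left subtree has 8 nodes {teak, tulip, ivy, sage, iris, aster, pear, daisy}, right has 1 {reed}.
  Root ivy: left subtree has 2 nodes {teak, tulip}, right has 5 {sage, iris, aster, pear, daisy}.
    Root tulip: left subtree has 1 node {teak}, right has 0 { }.
    Root daisy: left subtree has 4 nodes {sage, iris, aster, pear}, right has 0 { }.
      Root iris: left subtree has 1 node {sage}, right has 2 {aster, pear}.
        Root aster: left subtree has 0 nodes { }, right has 1 {pear}.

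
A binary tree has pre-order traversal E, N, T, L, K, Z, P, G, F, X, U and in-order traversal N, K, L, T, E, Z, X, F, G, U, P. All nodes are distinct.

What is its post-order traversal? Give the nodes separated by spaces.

K L T N X F U G P Z E

The first element of pre-order is the root; it splits in-order into left and right subtrees.
Root E: left subtree has 4 nodes {N, K, L, T}, right has 6 {Z, X, F, G, U, P}.
  Root N: left subtree has 0 nodes { }, right has 3 {K, L, T}.
    Root T: left subtree has 2 nodes {K, L}, right has 0 { }.
      Root L: left subtree has 1 node {K}, right has 0 { }.
  Root Z: left subtree has 0 nodes { }, right has 5 {X, F, G, U, P}.
    Root P: left subtree has 4 nodes {X, F, G, U}, right has 0 { }.
      Root G: left subtree has 2 nodes {X, F}, right has 1 {U}.
        Root F: left subtree has 1 node {X}, right has 0 { }.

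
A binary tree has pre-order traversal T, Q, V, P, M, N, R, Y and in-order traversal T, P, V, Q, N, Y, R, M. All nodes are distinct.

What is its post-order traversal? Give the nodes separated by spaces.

P V Y R N M Q T

The first element of pre-order is the root; it splits in-order into left and right subtrees.
Root T: left subtree has 0 nodes { }, right has 7 {P, V, Q, N, Y, R, M}.
  Root Q: left subtree has 2 nodes {P, V}, right has 4 {N, Y, R, M}.
    Root V: left subtree has 1 node {P}, right has 0 { }.
    Root M: left subtree has 3 nodes {N, Y, R}, right has 0 { }.
      Root N: left subtree has 0 nodes { }, right has 2 {Y, R}.
        Root R: left subtree has 1 node {Y}, right has 0 { }.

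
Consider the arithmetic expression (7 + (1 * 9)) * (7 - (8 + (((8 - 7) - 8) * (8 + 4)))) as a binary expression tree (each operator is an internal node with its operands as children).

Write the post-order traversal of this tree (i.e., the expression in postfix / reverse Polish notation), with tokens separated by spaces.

Post-order on an expression tree gives postfix notation: for each operator, emit left operand, right operand, then the operator.

7 1 9 * + 7 8 8 7 - 8 - 8 4 + * + - *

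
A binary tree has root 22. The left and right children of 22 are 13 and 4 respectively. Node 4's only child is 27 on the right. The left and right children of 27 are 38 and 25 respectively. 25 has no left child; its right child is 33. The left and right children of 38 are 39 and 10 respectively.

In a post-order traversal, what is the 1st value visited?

Post-order visits the left subtree, then the right subtree, then the node.
At 22: go left to 13.
  13 is a leaf — visit 13.
At 22: go right to 4.
  At 4: no left child.
  At 4: go right to 27.
    At 27: go left to 38.
      At 38: go left to 39.
        39 is a leaf — visit 39.
      At 38: go right to 10.
        10 is a leaf — visit 10.
      Visit 38.
    At 27: go right to 25.
      At 25: no left child.
      At 25: go right to 33.
        33 is a leaf — visit 33.
      Visit 25.
    Visit 27.
  Visit 4.
Visit 22.
Full post-order sequence: 13, 39, 10, 38, 33, 25, 27, 4, 22.

13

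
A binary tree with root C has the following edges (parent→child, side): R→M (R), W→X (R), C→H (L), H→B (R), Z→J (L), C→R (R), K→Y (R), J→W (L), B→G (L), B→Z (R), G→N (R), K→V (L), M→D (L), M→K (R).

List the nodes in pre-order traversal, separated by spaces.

C H B G N Z J W X R M D K V Y

Pre-order visits the node, then its left subtree, then its right subtree.
Visit C.
At C: go left to H.
  Visit H.
  At H: no left child.
  At H: go right to B.
    Visit B.
    At B: go left to G.
      Visit G.
      At G: no left child.
      At G: go right to N.
        N is a leaf — visit N.
    At B: go right to Z.
      Visit Z.
      At Z: go left to J.
        Visit J.
        At J: go left to W.
          Visit W.
          At W: no left child.
          At W: go right to X.
            X is a leaf — visit X.
        At J: no right child.
      At Z: no right child.
At C: go right to R.
  Visit R.
  At R: no left child.
  At R: go right to M.
    Visit M.
    At M: go left to D.
      D is a leaf — visit D.
    At M: go right to K.
      Visit K.
      At K: go left to V.
        V is a leaf — visit V.
      At K: go right to Y.
        Y is a leaf — visit Y.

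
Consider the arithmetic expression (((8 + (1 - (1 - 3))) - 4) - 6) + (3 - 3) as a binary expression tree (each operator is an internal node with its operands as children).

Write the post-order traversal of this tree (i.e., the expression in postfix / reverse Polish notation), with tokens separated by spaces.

8 1 1 3 - - + 4 - 6 - 3 3 - +

Post-order on an expression tree gives postfix notation: for each operator, emit left operand, right operand, then the operator.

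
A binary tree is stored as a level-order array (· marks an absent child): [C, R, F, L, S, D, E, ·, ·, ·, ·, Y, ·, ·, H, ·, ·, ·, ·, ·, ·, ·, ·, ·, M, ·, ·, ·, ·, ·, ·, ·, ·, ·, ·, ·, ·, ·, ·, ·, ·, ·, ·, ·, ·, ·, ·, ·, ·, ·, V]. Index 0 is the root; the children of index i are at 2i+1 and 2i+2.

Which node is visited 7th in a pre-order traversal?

Pre-order visits the node, then its left subtree, then its right subtree.
Visit C.
At C: go left to R.
  Visit R.
  At R: go left to L.
    L is a leaf — visit L.
  At R: go right to S.
    S is a leaf — visit S.
At C: go right to F.
  Visit F.
  At F: go left to D.
    Visit D.
    At D: go left to Y.
      Visit Y.
      At Y: no left child.
      At Y: go right to M.
        Visit M.
        At M: no left child.
        At M: go right to V.
          V is a leaf — visit V.
    At D: no right child.
  At F: go right to E.
    Visit E.
    At E: no left child.
    At E: go right to H.
      H is a leaf — visit H.
Full pre-order sequence: C, R, L, S, F, D, Y, M, V, E, H.

Y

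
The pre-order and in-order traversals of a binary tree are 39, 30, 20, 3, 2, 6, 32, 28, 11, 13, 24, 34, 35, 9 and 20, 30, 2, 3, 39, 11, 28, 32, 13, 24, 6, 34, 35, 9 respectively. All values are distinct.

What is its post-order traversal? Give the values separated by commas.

The first element of pre-order is the root; it splits in-order into left and right subtrees.
Root 39: left subtree has 4 nodes {20, 30, 2, 3}, right has 9 {11, 28, 32, 13, 24, 6, 34, 35, 9}.
  Root 30: left subtree has 1 node {20}, right has 2 {2, 3}.
    Root 3: left subtree has 1 node {2}, right has 0 { }.
  Root 6: left subtree has 5 nodes {11, 28, 32, 13, 24}, right has 3 {34, 35, 9}.
    Root 32: left subtree has 2 nodes {11, 28}, right has 2 {13, 24}.
      Root 28: left subtree has 1 node {11}, right has 0 { }.
      Root 13: left subtree has 0 nodes { }, right has 1 {24}.
    Root 34: left subtree has 0 nodes { }, right has 2 {35, 9}.
      Root 35: left subtree has 0 nodes { }, right has 1 {9}.

20, 2, 3, 30, 11, 28, 24, 13, 32, 9, 35, 34, 6, 39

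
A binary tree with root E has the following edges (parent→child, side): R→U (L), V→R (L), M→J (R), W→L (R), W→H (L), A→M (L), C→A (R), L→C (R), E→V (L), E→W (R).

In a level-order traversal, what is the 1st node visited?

Level-order visits nodes level by level from the root, left to right within each level.
Level 0: E
Level 1: V, W
Level 2: R, H, L
Level 3: U, C
Level 4: A
Level 5: M
Level 6: J
Full level-order sequence: E, V, W, R, H, L, U, C, A, M, J.

E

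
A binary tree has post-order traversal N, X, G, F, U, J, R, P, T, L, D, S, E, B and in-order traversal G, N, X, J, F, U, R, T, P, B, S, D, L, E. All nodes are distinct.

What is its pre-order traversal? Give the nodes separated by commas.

B, T, R, J, G, X, N, U, F, P, E, S, D, L

The last element of post-order is the root; it splits in-order into left and right subtrees.
Root B: left subtree has 9 nodes {G, N, X, J, F, U, R, T, P}, right has 4 {S, D, L, E}.
  Root T: left subtree has 7 nodes {G, N, X, J, F, U, R}, right has 1 {P}.
    Root R: left subtree has 6 nodes {G, N, X, J, F, U}, right has 0 { }.
      Root J: left subtree has 3 nodes {G, N, X}, right has 2 {F, U}.
        Root G: left subtree has 0 nodes { }, right has 2 {N, X}.
          Root X: left subtree has 1 node {N}, right has 0 { }.
        Root U: left subtree has 1 node {F}, right has 0 { }.
  Root E: left subtree has 3 nodes {S, D, L}, right has 0 { }.
    Root S: left subtree has 0 nodes { }, right has 2 {D, L}.
      Root D: left subtree has 0 nodes { }, right has 1 {L}.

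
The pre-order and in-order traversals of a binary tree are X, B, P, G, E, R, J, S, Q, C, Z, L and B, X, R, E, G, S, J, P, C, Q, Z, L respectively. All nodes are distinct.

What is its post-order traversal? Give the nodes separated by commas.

The first element of pre-order is the root; it splits in-order into left and right subtrees.
Root X: left subtree has 1 node {B}, right has 10 {R, E, G, S, J, P, C, Q, Z, L}.
  Root P: left subtree has 5 nodes {R, E, G, S, J}, right has 4 {C, Q, Z, L}.
    Root G: left subtree has 2 nodes {R, E}, right has 2 {S, J}.
      Root E: left subtree has 1 node {R}, right has 0 { }.
      Root J: left subtree has 1 node {S}, right has 0 { }.
    Root Q: left subtree has 1 node {C}, right has 2 {Z, L}.
      Root Z: left subtree has 0 nodes { }, right has 1 {L}.

B, R, E, S, J, G, C, L, Z, Q, P, X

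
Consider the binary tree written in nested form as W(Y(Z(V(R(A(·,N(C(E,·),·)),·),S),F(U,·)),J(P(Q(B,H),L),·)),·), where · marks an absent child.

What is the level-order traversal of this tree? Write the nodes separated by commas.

Level-order visits nodes level by level from the root, left to right within each level.
Level 0: W
Level 1: Y
Level 2: Z, J
Level 3: V, F, P
Level 4: R, S, U, Q, L
Level 5: A, B, H
Level 6: N
Level 7: C
Level 8: E

W, Y, Z, J, V, F, P, R, S, U, Q, L, A, B, H, N, C, E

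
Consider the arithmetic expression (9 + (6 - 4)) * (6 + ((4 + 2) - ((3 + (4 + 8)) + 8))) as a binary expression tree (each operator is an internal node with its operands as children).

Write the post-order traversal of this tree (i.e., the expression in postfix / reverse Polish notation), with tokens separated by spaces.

Post-order on an expression tree gives postfix notation: for each operator, emit left operand, right operand, then the operator.

9 6 4 - + 6 4 2 + 3 4 8 + + 8 + - + *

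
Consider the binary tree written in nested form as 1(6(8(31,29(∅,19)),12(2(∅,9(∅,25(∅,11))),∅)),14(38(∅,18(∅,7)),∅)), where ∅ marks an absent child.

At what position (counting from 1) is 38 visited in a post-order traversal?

13

Post-order visits the left subtree, then the right subtree, then the node.
At 1: go left to 6.
  At 6: go left to 8.
    At 8: go left to 31.
      31 is a leaf — visit 31.
    At 8: go right to 29.
      At 29: no left child.
      At 29: go right to 19.
        19 is a leaf — visit 19.
      Visit 29.
    Visit 8.
  At 6: go right to 12.
    At 12: go left to 2.
      At 2: no left child.
      At 2: go right to 9.
        At 9: no left child.
        At 9: go right to 25.
          At 25: no left child.
          At 25: go right to 11.
            11 is a leaf — visit 11.
          Visit 25.
        Visit 9.
      Visit 2.
    At 12: no right child.
    Visit 12.
  Visit 6.
At 1: go right to 14.
  At 14: go left to 38.
    At 38: no left child.
    At 38: go right to 18.
      At 18: no left child.
      At 18: go right to 7.
        7 is a leaf — visit 7.
      Visit 18.
    Visit 38.
  At 14: no right child.
  Visit 14.
Visit 1.
Full post-order sequence: 31, 19, 29, 8, 11, 25, 9, 2, 12, 6, 7, 18, 38, 14, 1.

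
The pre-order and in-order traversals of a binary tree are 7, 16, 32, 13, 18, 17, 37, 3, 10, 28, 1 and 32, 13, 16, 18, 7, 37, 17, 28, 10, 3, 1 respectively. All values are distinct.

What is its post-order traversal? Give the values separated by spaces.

13 32 18 16 37 28 10 1 3 17 7

The first element of pre-order is the root; it splits in-order into left and right subtrees.
Root 7: left subtree has 4 nodes {32, 13, 16, 18}, right has 6 {37, 17, 28, 10, 3, 1}.
  Root 16: left subtree has 2 nodes {32, 13}, right has 1 {18}.
    Root 32: left subtree has 0 nodes { }, right has 1 {13}.
  Root 17: left subtree has 1 node {37}, right has 4 {28, 10, 3, 1}.
    Root 3: left subtree has 2 nodes {28, 10}, right has 1 {1}.
      Root 10: left subtree has 1 node {28}, right has 0 { }.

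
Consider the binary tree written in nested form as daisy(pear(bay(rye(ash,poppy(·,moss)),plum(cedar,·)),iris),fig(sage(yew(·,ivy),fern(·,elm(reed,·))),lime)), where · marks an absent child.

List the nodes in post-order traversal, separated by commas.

Post-order visits the left subtree, then the right subtree, then the node.
At daisy: go left to pear.
  At pear: go left to bay.
    At bay: go left to rye.
      At rye: go left to ash.
        ash is a leaf — visit ash.
      At rye: go right to poppy.
        At poppy: no left child.
        At poppy: go right to moss.
          moss is a leaf — visit moss.
        Visit poppy.
      Visit rye.
    At bay: go right to plum.
      At plum: go left to cedar.
        cedar is a leaf — visit cedar.
      At plum: no right child.
      Visit plum.
    Visit bay.
  At pear: go right to iris.
    iris is a leaf — visit iris.
  Visit pear.
At daisy: go right to fig.
  At fig: go left to sage.
    At sage: go left to yew.
      At yew: no left child.
      At yew: go right to ivy.
        ivy is a leaf — visit ivy.
      Visit yew.
    At sage: go right to fern.
      At fern: no left child.
      At fern: go right to elm.
        At elm: go left to reed.
          reed is a leaf — visit reed.
        At elm: no right child.
        Visit elm.
      Visit fern.
    Visit sage.
  At fig: go right to lime.
    lime is a leaf — visit lime.
  Visit fig.
Visit daisy.

ash, moss, poppy, rye, cedar, plum, bay, iris, pear, ivy, yew, reed, elm, fern, sage, lime, fig, daisy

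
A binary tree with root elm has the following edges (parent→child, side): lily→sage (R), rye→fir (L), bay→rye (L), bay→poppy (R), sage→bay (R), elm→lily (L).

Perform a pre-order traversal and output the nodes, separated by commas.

elm, lily, sage, bay, rye, fir, poppy

Pre-order visits the node, then its left subtree, then its right subtree.
Visit elm.
At elm: go left to lily.
  Visit lily.
  At lily: no left child.
  At lily: go right to sage.
    Visit sage.
    At sage: no left child.
    At sage: go right to bay.
      Visit bay.
      At bay: go left to rye.
        Visit rye.
        At rye: go left to fir.
          fir is a leaf — visit fir.
        At rye: no right child.
      At bay: go right to poppy.
        poppy is a leaf — visit poppy.
At elm: no right child.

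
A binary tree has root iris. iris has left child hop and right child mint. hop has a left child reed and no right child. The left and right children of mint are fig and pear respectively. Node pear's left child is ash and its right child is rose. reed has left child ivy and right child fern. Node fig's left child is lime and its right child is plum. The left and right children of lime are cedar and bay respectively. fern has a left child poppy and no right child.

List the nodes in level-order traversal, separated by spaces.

iris hop mint reed fig pear ivy fern lime plum ash rose poppy cedar bay

Level-order visits nodes level by level from the root, left to right within each level.
Level 0: iris
Level 1: hop, mint
Level 2: reed, fig, pear
Level 3: ivy, fern, lime, plum, ash, rose
Level 4: poppy, cedar, bay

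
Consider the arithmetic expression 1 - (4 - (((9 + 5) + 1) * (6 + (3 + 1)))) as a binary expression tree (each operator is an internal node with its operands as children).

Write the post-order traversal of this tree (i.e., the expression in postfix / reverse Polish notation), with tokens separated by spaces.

1 4 9 5 + 1 + 6 3 1 + + * - -

Post-order on an expression tree gives postfix notation: for each operator, emit left operand, right operand, then the operator.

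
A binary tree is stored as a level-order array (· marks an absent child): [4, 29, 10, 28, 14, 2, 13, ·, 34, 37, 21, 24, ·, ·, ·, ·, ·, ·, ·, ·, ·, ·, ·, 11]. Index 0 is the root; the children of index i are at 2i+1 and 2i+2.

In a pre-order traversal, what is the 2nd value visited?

29

Pre-order visits the node, then its left subtree, then its right subtree.
Visit 4.
At 4: go left to 29.
  Visit 29.
  At 29: go left to 28.
    Visit 28.
    At 28: no left child.
    At 28: go right to 34.
      34 is a leaf — visit 34.
  At 29: go right to 14.
    Visit 14.
    At 14: go left to 37.
      37 is a leaf — visit 37.
    At 14: go right to 21.
      21 is a leaf — visit 21.
At 4: go right to 10.
  Visit 10.
  At 10: go left to 2.
    Visit 2.
    At 2: go left to 24.
      Visit 24.
      At 24: go left to 11.
        11 is a leaf — visit 11.
      At 24: no right child.
    At 2: no right child.
  At 10: go right to 13.
    13 is a leaf — visit 13.
Full pre-order sequence: 4, 29, 28, 34, 14, 37, 21, 10, 2, 24, 11, 13.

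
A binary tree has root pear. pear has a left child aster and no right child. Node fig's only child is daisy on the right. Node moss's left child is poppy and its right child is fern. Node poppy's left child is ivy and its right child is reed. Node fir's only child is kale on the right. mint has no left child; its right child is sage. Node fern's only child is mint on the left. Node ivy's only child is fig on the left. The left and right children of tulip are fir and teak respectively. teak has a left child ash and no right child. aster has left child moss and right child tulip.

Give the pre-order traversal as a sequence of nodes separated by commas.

pear, aster, moss, poppy, ivy, fig, daisy, reed, fern, mint, sage, tulip, fir, kale, teak, ash

Pre-order visits the node, then its left subtree, then its right subtree.
Visit pear.
At pear: go left to aster.
  Visit aster.
  At aster: go left to moss.
    Visit moss.
    At moss: go left to poppy.
      Visit poppy.
      At poppy: go left to ivy.
        Visit ivy.
        At ivy: go left to fig.
          Visit fig.
          At fig: no left child.
          At fig: go right to daisy.
            daisy is a leaf — visit daisy.
        At ivy: no right child.
      At poppy: go right to reed.
        reed is a leaf — visit reed.
    At moss: go right to fern.
      Visit fern.
      At fern: go left to mint.
        Visit mint.
        At mint: no left child.
        At mint: go right to sage.
          sage is a leaf — visit sage.
      At fern: no right child.
  At aster: go right to tulip.
    Visit tulip.
    At tulip: go left to fir.
      Visit fir.
      At fir: no left child.
      At fir: go right to kale.
        kale is a leaf — visit kale.
    At tulip: go right to teak.
      Visit teak.
      At teak: go left to ash.
        ash is a leaf — visit ash.
      At teak: no right child.
At pear: no right child.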